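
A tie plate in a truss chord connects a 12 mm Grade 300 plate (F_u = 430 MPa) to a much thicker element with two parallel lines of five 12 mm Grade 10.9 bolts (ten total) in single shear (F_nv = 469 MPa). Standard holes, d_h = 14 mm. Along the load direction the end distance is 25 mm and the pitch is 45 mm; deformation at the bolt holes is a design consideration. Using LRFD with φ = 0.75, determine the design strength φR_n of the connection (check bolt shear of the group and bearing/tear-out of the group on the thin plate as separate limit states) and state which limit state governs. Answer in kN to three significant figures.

Bolt shear: A_b = π·12²/4 = 113.1 mm²; R_n = 469 × 113.1 × 10 × 1 / 1000 = 530.4 kN → 0.75 × 530.4 = 398 kN.
Bearing (1.2 l_c t F_u ≤ 2.4 d t F_u): upper limit = 2.4·12·12·430 / 1000 = 148.6 kN.
  Edge l_c = 25 − 14/2 = 18 → r_n = 111.5 kN; interior l_c = 45 − 14 = 31 → r_n = 148.6 kN.
  R_n,bearing = 2·111.5 + 8·148.6 = 1412 kN → 0.75 × 1412 = 1060 kN.
Bolt shear governs: 398 kN.

398 kN (bolt shear governs)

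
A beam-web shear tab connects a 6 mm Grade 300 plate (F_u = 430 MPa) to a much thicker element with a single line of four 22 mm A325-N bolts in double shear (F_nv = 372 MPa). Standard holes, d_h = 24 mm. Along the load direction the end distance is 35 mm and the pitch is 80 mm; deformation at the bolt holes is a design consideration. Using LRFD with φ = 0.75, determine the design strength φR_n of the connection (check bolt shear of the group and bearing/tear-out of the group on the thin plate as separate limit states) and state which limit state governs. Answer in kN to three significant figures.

Bolt shear: A_b = π·22²/4 = 380.1 mm²; R_n = 372 × 380.1 × 4 × 2 / 1000 = 1131 kN → 0.75 × 1131 = 848 kN.
Bearing (1.2 l_c t F_u ≤ 2.4 d t F_u): upper limit = 2.4·22·6·430 / 1000 = 136.2 kN.
  Edge l_c = 35 − 24/2 = 23 → r_n = 71.21 kN; interior l_c = 80 − 24 = 56 → r_n = 136.2 kN.
  R_n,bearing = 1·71.21 + 3·136.2 = 479.9 kN → 0.75 × 479.9 = 360 kN.
Bearing governs: 360 kN.

360 kN (bearing governs)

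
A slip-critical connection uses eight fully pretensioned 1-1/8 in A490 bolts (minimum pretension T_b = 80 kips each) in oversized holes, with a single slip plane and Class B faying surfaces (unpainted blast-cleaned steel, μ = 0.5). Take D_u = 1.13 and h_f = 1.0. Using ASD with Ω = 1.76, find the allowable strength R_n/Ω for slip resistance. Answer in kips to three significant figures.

205 kips

R_n = μ · D_u · h_f · T_b · n_s · n_b = 0.5 × 1.13 × 1.0 × 80 × 1 × 8 = 361.6 kips.
Allowable strength R_n/Ω = 361.6 / 1.76 = 205 kips.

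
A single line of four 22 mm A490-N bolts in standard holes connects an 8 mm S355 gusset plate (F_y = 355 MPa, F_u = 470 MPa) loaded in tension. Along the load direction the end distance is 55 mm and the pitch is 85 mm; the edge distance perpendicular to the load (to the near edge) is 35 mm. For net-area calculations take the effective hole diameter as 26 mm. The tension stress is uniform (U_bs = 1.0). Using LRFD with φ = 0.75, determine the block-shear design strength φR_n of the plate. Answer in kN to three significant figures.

433 kN

Shear plane L_v = 55 + 3·85 = 310 mm; A_gv = 310 × 8 = 2480 mm².
A_nv = (310 − 3.5·26) × 8 = 1752 mm².
A_nt = (35 − 0.5·26) × 8 = 176 mm².
0.6 F_u A_nv = 494.1 kN; 0.6 F_y A_gv = 528.2 kN → shear rupture governs the shear term.
R_n = 494.1 + 1.0 × 470 × 176 / 1000 = 576.8 kN.
Design strength φR_n = 0.75 × 576.8 = 433 kN.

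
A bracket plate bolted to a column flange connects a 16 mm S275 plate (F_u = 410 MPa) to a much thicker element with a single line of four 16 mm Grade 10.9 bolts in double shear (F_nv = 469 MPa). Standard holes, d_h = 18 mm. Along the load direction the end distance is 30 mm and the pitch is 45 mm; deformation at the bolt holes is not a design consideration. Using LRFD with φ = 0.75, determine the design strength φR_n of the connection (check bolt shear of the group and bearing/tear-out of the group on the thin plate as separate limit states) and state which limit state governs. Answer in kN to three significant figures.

Bolt shear: A_b = π·16²/4 = 201.1 mm²; R_n = 469 × 201.1 × 4 × 2 / 1000 = 754.4 kN → 0.75 × 754.4 = 566 kN.
Bearing (1.5 l_c t F_u ≤ 3.0 d t F_u): upper limit = 3.0·16·16·410 / 1000 = 314.9 kN.
  Edge l_c = 30 − 18/2 = 21 → r_n = 206.6 kN; interior l_c = 45 − 18 = 27 → r_n = 265.7 kN.
  R_n,bearing = 1·206.6 + 3·265.7 = 1004 kN → 0.75 × 1004 = 753 kN.
Bolt shear governs: 566 kN.

566 kN (bolt shear governs)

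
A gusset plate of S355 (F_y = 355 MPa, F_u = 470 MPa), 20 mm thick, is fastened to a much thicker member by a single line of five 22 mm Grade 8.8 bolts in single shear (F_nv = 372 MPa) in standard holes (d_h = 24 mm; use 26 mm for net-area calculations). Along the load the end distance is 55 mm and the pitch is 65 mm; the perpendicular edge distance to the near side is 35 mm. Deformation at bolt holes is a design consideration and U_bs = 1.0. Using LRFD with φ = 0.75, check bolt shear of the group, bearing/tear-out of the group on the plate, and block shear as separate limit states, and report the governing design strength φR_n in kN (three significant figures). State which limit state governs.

530 kN (bolt shear governs)

Bolt shear: A_b = π·22²/4 = 380.1 mm²; R_n = 372 × 380.1 × 5 × 1 / 1000 = 707 kN → 0.75 × 707 = 530 kN.
Bearing: edge l_c = 43, r_n = 485 kN; interior l_c = 41, r_n = 462.5 kN; R_n = 485 + 4·462.5 = 2335 kN → 1750 kN.
Block shear: A_gv = 6300, A_nv = 3960, A_nt = 440 mm²; R_n = min(0.6F_uA_nv, 0.6F_yA_gv) + U_bs·F_u·A_nt = 1324 kN → 993 kN.
Bolt shear governs: 530 kN.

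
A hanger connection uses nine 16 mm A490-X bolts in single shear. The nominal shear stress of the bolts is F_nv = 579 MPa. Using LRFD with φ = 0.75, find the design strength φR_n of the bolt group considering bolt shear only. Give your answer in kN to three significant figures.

786 kN

A_b = π × 16² / 4 = 201.1 mm².
R_n = F_nv · A_b · n · n_s = 579 × 201.1 × 9 × 1 / 1000 = 1048 kN.
Design strength φR_n = 0.75 × 1048 = 786 kN.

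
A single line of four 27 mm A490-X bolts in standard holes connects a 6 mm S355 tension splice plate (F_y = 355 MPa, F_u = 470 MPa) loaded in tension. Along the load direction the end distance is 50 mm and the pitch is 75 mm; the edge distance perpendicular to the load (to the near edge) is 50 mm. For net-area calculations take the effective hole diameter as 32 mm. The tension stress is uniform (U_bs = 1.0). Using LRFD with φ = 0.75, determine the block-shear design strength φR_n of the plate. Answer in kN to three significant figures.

279 kN

Shear plane L_v = 50 + 3·75 = 275 mm; A_gv = 275 × 6 = 1650 mm².
A_nv = (275 − 3.5·32) × 6 = 978 mm².
A_nt = (50 − 0.5·32) × 6 = 204 mm².
0.6 F_u A_nv = 275.8 kN; 0.6 F_y A_gv = 351.4 kN → shear rupture governs the shear term.
R_n = 275.8 + 1.0 × 470 × 204 / 1000 = 371.7 kN.
Design strength φR_n = 0.75 × 371.7 = 279 kN.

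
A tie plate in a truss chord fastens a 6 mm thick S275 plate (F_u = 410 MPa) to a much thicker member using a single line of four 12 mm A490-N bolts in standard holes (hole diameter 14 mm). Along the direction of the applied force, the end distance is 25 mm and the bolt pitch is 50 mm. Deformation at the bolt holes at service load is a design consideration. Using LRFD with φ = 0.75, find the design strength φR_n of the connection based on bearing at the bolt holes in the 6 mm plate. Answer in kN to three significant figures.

Per bolt r_n = 1.2 l_c t F_u ≤ 2.4 d t F_u; upper limit = 2.4 × 12 × 6 × 410 / 1000 = 70.85 kN.
Edge bolt: l_c = 25 − 14/2 = 18 mm → 1.2 × 18 × 6 × 410 / 1000 = 53.14 → r_n = 53.14 kN.
Interior bolts: l_c = 50 − 14 = 36 mm → 1.2 × 36 × 6 × 410 / 1000 = 106.3 → r_n = 70.85 kN.
R_n = 1 × 53.14 + 3 × 70.85 = 265.7 kN.
Design strength φR_n = 0.75 × 265.7 = 199 kN.

199 kN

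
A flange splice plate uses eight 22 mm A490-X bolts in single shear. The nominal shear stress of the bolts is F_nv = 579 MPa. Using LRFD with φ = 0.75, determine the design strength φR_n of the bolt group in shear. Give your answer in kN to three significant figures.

1320 kN

A_b = π × 22² / 4 = 380.1 mm².
R_n = F_nv · A_b · n · n_s = 579 × 380.1 × 8 × 1 / 1000 = 1761 kN.
Design strength φR_n = 0.75 × 1761 = 1320 kN.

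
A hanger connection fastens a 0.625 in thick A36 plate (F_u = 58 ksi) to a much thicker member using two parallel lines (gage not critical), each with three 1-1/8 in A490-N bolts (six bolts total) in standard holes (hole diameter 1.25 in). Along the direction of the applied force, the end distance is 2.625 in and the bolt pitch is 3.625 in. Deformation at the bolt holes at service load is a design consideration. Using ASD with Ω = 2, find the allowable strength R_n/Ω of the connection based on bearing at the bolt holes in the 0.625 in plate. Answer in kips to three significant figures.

Per bolt r_n = 1.2 l_c t F_u ≤ 2.4 d t F_u; upper limit = 2.4 × 1.125 × 0.625 × 58 = 97.87 kips.
Edge bolt: l_c = 2.625 − 1.25/2 = 2 in → 1.2 × 2 × 0.625 × 58 = 87 → r_n = 87 kips.
Interior bolts: l_c = 3.625 − 1.25 = 2.375 in → 1.2 × 2.375 × 0.625 × 58 = 103.3 → r_n = 97.87 kips.
R_n = 2 × 87 + 4 × 97.87 = 565.5 kips.
Allowable strength R_n/Ω = 565.5 / 2 = 283 kips.

283 kips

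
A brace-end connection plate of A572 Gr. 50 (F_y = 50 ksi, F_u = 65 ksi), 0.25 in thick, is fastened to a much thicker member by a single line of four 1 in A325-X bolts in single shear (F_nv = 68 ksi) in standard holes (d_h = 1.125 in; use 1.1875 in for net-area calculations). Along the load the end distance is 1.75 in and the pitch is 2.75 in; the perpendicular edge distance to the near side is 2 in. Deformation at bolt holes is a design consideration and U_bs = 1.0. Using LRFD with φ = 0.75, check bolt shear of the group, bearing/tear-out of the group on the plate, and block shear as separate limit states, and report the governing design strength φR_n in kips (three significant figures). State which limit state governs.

Bolt shear: A_b = π·1²/4 = 0.7854 in²; R_n = 68 × 0.7854 × 4 × 1 = 213.6 kips → 0.75 × 213.6 = 160 kips.
Bearing: edge l_c = 1.188, r_n = 23.16 kips; interior l_c = 1.625, r_n = 31.69 kips; R_n = 23.16 + 3·31.69 = 118.2 kips → 88.7 kips.
Block shear: A_gv = 2.5, A_nv = 1.461, A_nt = 0.3516 in²; R_n = min(0.6F_uA_nv, 0.6F_yA_gv) + U_bs·F_u·A_nt = 79.83 kips → 59.9 kips.
Block shear governs: 59.9 kips.

59.9 kips (block shear governs)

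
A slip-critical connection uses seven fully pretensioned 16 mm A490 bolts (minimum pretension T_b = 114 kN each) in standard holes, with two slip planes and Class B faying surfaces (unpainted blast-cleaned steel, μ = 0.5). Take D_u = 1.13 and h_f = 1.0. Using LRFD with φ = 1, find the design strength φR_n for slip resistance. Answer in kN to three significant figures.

R_n = μ · D_u · h_f · T_b · n_s · n_b = 0.5 × 1.13 × 1.0 × 114 × 2 × 7 = 901.7 kN.
Design strength φR_n = 1 × 901.7 = 902 kN.

902 kN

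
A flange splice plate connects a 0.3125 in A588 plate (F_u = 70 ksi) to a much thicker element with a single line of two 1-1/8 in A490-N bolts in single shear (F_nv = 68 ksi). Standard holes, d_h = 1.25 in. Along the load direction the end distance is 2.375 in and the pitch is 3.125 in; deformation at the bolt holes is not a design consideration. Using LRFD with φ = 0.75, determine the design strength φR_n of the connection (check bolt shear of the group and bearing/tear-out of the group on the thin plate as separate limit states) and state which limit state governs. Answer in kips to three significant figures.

Bolt shear: A_b = π·1.125²/4 = 0.994 in²; R_n = 68 × 0.994 × 2 × 1 = 135.2 kips → 0.75 × 135.2 = 101 kips.
Bearing (1.5 l_c t F_u ≤ 3.0 d t F_u): upper limit = 3.0·1.125·0.3125·70 = 73.83 kips.
  Edge l_c = 2.375 − 1.25/2 = 1.75 → r_n = 57.42 kips; interior l_c = 3.125 − 1.25 = 1.875 → r_n = 61.52 kips.
  R_n,bearing = 1·57.42 + 1·61.52 = 118.9 kips → 0.75 × 118.9 = 89.2 kips.
Bearing governs: 89.2 kips.

89.2 kips (bearing governs)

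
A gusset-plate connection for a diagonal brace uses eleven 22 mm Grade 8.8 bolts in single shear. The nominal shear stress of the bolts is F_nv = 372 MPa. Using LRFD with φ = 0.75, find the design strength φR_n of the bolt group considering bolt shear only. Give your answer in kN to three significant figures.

1170 kN

A_b = π × 22² / 4 = 380.1 mm².
R_n = F_nv · A_b · n · n_s = 372 × 380.1 × 11 × 1 / 1000 = 1556 kN.
Design strength φR_n = 0.75 × 1556 = 1170 kN.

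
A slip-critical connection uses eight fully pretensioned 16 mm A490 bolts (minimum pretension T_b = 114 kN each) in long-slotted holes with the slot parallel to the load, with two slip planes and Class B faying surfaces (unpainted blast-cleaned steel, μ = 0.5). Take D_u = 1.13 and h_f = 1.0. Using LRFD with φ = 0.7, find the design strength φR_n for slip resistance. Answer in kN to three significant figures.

R_n = μ · D_u · h_f · T_b · n_s · n_b = 0.5 × 1.13 × 1.0 × 114 × 2 × 8 = 1031 kN.
Design strength φR_n = 0.7 × 1031 = 721 kN.

721 kN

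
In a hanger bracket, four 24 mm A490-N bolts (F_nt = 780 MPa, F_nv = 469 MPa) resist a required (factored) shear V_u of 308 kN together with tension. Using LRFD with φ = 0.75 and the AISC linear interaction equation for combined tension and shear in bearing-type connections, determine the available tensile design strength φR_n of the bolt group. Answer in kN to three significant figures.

864 kN

A_b = π·24²/4 = 452.4 mm²; f_rv = 308 × 1000 / (4 × 452.4) = 170.2 MPa.
F'_nt = 1.3 F_nt − (F_nt / φF_nv) f_rv = 1.3·780 − (780/(0.75·469))·170.2 = 636.6 MPa, capped at F_nt → F'_nt = 636.6 MPa.
R_n = F'_nt · A_b · n = 636.6 × 452.4 × 4 / 1000 = 1152 kN.
Design strength φR_n = 0.75 × 1152 = 864 kN.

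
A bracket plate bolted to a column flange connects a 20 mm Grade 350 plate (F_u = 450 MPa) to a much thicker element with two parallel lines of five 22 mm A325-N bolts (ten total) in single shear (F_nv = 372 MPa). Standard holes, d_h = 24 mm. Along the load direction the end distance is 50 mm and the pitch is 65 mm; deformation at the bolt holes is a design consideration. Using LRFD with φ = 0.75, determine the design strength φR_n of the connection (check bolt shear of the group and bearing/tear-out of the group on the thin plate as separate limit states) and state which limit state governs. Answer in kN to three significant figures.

1060 kN (bolt shear governs)

Bolt shear: A_b = π·22²/4 = 380.1 mm²; R_n = 372 × 380.1 × 10 × 1 / 1000 = 1414 kN → 0.75 × 1414 = 1060 kN.
Bearing (1.2 l_c t F_u ≤ 2.4 d t F_u): upper limit = 2.4·22·20·450 / 1000 = 475.2 kN.
  Edge l_c = 50 − 24/2 = 38 → r_n = 410.4 kN; interior l_c = 65 − 24 = 41 → r_n = 442.8 kN.
  R_n,bearing = 2·410.4 + 8·442.8 = 4363 kN → 0.75 × 4363 = 3270 kN.
Bolt shear governs: 1060 kN.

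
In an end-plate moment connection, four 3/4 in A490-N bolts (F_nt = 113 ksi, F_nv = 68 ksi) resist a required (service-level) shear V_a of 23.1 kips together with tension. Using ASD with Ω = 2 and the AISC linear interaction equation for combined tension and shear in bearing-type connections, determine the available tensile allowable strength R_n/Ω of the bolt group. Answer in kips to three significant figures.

91.4 kips

A_b = π·0.75²/4 = 0.4418 in²; f_rv = 23.1 / (4 × 0.4418) = 13.07 ksi.
F'_nt = 1.3 F_nt − (Ω F_nt / F_nv) f_rv = 1.3·113 − (2·113/68)·13.07 = 103.5 ksi, capped at F_nt → F'_nt = 103.5 ksi.
R_n = F'_nt · A_b · n = 103.5 × 0.4418 × 4 = 182.8 kips.
Allowable strength R_n/Ω = 182.8 / 2 = 91.4 kips.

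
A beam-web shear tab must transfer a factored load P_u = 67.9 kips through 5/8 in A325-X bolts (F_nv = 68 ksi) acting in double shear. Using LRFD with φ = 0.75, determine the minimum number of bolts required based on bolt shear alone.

3 bolts

A_b = π·0.625²/4 = 0.3068 in².
Per-bolt design strength φR_n = 0.75 × 68 × 0.3068 × 2 = 31.29 kips.
n ≥ 67.9 / 31.29 = 2.17 → use 3 bolts.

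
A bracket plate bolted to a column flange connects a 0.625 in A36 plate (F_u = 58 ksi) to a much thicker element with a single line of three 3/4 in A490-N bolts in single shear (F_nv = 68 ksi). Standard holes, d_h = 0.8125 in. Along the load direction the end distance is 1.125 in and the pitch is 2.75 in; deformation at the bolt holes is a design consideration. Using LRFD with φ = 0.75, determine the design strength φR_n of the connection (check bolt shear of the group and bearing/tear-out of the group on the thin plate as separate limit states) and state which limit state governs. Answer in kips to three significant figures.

Bolt shear: A_b = π·0.75²/4 = 0.4418 in²; R_n = 68 × 0.4418 × 3 × 1 = 90.12 kips → 0.75 × 90.12 = 67.6 kips.
Bearing (1.2 l_c t F_u ≤ 2.4 d t F_u): upper limit = 2.4·0.75·0.625·58 = 65.25 kips.
  Edge l_c = 1.125 − 0.8125/2 = 0.7188 → r_n = 31.27 kips; interior l_c = 2.75 − 0.8125 = 1.938 → r_n = 65.25 kips.
  R_n,bearing = 1·31.27 + 2·65.25 = 161.8 kips → 0.75 × 161.8 = 121 kips.
Bolt shear governs: 67.6 kips.

67.6 kips (bolt shear governs)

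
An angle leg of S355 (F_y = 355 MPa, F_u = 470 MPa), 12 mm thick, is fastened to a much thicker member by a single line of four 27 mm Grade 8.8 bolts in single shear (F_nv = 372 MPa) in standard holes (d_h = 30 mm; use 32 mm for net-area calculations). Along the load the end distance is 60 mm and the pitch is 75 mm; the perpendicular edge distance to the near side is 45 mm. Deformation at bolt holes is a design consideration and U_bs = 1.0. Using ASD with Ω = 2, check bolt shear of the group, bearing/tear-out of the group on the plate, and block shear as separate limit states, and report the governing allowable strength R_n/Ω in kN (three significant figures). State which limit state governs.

374 kN (block shear governs)

Bolt shear: A_b = π·27²/4 = 572.6 mm²; R_n = 372 × 572.6 × 4 × 1 / 1000 = 852 kN → 852 / 2 = 426 kN.
Bearing: edge l_c = 45, r_n = 304.6 kN; interior l_c = 45, r_n = 304.6 kN; R_n = 304.6 + 3·304.6 = 1218 kN → 609 kN.
Block shear: A_gv = 3420, A_nv = 2076, A_nt = 348 mm²; R_n = min(0.6F_uA_nv, 0.6F_yA_gv) + U_bs·F_u·A_nt = 749 kN → 374 kN.
Block shear governs: 374 kN.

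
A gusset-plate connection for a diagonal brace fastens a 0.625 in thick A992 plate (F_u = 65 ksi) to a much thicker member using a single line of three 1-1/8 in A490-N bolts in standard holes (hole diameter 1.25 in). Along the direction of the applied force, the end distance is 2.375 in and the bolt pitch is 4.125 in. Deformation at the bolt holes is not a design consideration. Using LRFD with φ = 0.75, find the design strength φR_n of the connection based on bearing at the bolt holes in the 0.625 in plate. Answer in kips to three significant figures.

286 kips

Per bolt r_n = 1.5 l_c t F_u ≤ 3.0 d t F_u; upper limit = 3.0 × 1.125 × 0.625 × 65 = 137.1 kips.
Edge bolt: l_c = 2.375 − 1.25/2 = 1.75 in → 1.5 × 1.75 × 0.625 × 65 = 106.6 → r_n = 106.6 kips.
Interior bolts: l_c = 4.125 − 1.25 = 2.875 in → 1.5 × 2.875 × 0.625 × 65 = 175.2 → r_n = 137.1 kips.
R_n = 1 × 106.6 + 2 × 137.1 = 380.9 kips.
Design strength φR_n = 0.75 × 380.9 = 286 kips.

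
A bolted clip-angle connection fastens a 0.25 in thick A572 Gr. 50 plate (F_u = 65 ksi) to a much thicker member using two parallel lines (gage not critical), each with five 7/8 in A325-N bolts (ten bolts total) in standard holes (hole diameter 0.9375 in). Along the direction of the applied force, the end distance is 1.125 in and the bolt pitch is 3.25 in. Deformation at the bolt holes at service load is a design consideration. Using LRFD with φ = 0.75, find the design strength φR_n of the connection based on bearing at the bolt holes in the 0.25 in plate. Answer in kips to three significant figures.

Per bolt r_n = 1.2 l_c t F_u ≤ 2.4 d t F_u; upper limit = 2.4 × 0.875 × 0.25 × 65 = 34.12 kips.
Edge bolt: l_c = 1.125 − 0.9375/2 = 0.6562 in → 1.2 × 0.6562 × 0.25 × 65 = 12.8 → r_n = 12.8 kips.
Interior bolts: l_c = 3.25 − 0.9375 = 2.312 in → 1.2 × 2.312 × 0.25 × 65 = 45.09 → r_n = 34.12 kips.
R_n = 2 × 12.8 + 8 × 34.12 = 298.6 kips.
Design strength φR_n = 0.75 × 298.6 = 224 kips.

224 kips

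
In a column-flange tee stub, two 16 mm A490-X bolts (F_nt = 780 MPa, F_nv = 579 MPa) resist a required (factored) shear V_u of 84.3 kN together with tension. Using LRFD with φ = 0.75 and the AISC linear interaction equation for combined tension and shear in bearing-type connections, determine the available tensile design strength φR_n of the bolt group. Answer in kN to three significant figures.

A_b = π·16²/4 = 201.1 mm²; f_rv = 84.3 × 1000 / (2 × 201.1) = 209.6 MPa.
F'_nt = 1.3 F_nt − (F_nt / φF_nv) f_rv = 1.3·780 − (780/(0.75·579))·209.6 = 637.5 MPa, capped at F_nt → F'_nt = 637.5 MPa.
R_n = F'_nt · A_b · n = 637.5 × 201.1 × 2 / 1000 = 256.3 kN.
Design strength φR_n = 0.75 × 256.3 = 192 kN.

192 kN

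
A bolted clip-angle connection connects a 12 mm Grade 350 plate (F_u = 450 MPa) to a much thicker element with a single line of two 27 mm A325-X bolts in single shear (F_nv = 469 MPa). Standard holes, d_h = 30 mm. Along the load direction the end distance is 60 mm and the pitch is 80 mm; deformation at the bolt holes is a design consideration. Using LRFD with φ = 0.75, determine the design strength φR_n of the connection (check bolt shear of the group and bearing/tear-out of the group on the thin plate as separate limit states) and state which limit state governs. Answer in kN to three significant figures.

Bolt shear: A_b = π·27²/4 = 572.6 mm²; R_n = 469 × 572.6 × 2 × 1 / 1000 = 537.1 kN → 0.75 × 537.1 = 403 kN.
Bearing (1.2 l_c t F_u ≤ 2.4 d t F_u): upper limit = 2.4·27·12·450 / 1000 = 349.9 kN.
  Edge l_c = 60 − 30/2 = 45 → r_n = 291.6 kN; interior l_c = 80 − 30 = 50 → r_n = 324 kN.
  R_n,bearing = 1·291.6 + 1·324 = 615.6 kN → 0.75 × 615.6 = 462 kN.
Bolt shear governs: 403 kN.

403 kN (bolt shear governs)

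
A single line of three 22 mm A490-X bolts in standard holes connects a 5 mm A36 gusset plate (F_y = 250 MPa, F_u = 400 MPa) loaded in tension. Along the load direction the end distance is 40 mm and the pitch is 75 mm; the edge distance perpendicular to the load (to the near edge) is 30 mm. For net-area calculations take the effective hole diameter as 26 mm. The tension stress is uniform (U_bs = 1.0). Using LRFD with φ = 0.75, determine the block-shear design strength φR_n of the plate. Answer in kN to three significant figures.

Shear plane L_v = 40 + 2·75 = 190 mm; A_gv = 190 × 5 = 950 mm².
A_nv = (190 − 2.5·26) × 5 = 625 mm².
A_nt = (30 − 0.5·26) × 5 = 85 mm².
0.6 F_u A_nv = 150 kN; 0.6 F_y A_gv = 142.5 kN → shear yielding governs the shear term.
R_n = 142.5 + 1.0 × 400 × 85 / 1000 = 176.5 kN.
Design strength φR_n = 0.75 × 176.5 = 132 kN.

132 kN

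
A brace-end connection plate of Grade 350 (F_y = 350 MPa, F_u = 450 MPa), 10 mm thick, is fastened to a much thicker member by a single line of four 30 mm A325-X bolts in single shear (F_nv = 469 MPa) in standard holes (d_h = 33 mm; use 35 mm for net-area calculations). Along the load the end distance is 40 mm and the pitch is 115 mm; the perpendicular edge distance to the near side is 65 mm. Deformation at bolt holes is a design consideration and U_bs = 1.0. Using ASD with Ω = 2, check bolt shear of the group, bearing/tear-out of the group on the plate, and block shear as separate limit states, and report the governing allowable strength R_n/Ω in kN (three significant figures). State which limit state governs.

461 kN (block shear governs)

Bolt shear: A_b = π·30²/4 = 706.9 mm²; R_n = 469 × 706.9 × 4 × 1 / 1000 = 1326 kN → 1326 / 2 = 663 kN.
Bearing: edge l_c = 23.5, r_n = 126.9 kN; interior l_c = 82, r_n = 324 kN; R_n = 126.9 + 3·324 = 1099 kN → 549 kN.
Block shear: A_gv = 3850, A_nv = 2625, A_nt = 475 mm²; R_n = min(0.6F_uA_nv, 0.6F_yA_gv) + U_bs·F_u·A_nt = 922.5 kN → 461 kN.
Block shear governs: 461 kN.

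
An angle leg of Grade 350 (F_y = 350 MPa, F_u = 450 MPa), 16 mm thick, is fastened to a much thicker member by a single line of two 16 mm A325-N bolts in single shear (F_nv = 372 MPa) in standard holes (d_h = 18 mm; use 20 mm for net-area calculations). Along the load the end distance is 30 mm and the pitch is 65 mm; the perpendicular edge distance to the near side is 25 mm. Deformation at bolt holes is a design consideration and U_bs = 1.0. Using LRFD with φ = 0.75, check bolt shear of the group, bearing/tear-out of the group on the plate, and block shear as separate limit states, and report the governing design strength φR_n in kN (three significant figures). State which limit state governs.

Bolt shear: A_b = π·16²/4 = 201.1 mm²; R_n = 372 × 201.1 × 2 × 1 / 1000 = 149.6 kN → 0.75 × 149.6 = 112 kN.
Bearing: edge l_c = 21, r_n = 181.4 kN; interior l_c = 47, r_n = 276.5 kN; R_n = 181.4 + 1·276.5 = 457.9 kN → 343 kN.
Block shear: A_gv = 1520, A_nv = 1040, A_nt = 240 mm²; R_n = min(0.6F_uA_nv, 0.6F_yA_gv) + U_bs·F_u·A_nt = 388.8 kN → 292 kN.
Bolt shear governs: 112 kN.

112 kN (bolt shear governs)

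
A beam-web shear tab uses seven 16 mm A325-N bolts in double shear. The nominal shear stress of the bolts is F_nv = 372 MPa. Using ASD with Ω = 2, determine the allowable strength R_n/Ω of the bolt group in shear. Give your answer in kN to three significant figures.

A_b = π × 16² / 4 = 201.1 mm².
R_n = F_nv · A_b · n · n_s = 372 × 201.1 × 7 × 2 / 1000 = 1047 kN.
Allowable strength R_n/Ω = 1047 / 2 = 524 kN.

524 kN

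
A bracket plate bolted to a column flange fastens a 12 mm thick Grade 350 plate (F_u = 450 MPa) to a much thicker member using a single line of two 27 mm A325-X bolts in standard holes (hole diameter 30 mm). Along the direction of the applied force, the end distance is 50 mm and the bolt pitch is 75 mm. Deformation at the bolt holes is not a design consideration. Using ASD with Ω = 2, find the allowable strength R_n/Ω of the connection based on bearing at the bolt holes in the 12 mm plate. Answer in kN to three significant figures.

324 kN

Per bolt r_n = 1.5 l_c t F_u ≤ 3.0 d t F_u; upper limit = 3.0 × 27 × 12 × 450 / 1000 = 437.4 kN.
Edge bolt: l_c = 50 − 30/2 = 35 mm → 1.5 × 35 × 12 × 450 / 1000 = 283.5 → r_n = 283.5 kN.
Interior bolts: l_c = 75 − 30 = 45 mm → 1.5 × 45 × 12 × 450 / 1000 = 364.5 → r_n = 364.5 kN.
R_n = 1 × 283.5 + 1 × 364.5 = 648 kN.
Allowable strength R_n/Ω = 648 / 2 = 324 kN.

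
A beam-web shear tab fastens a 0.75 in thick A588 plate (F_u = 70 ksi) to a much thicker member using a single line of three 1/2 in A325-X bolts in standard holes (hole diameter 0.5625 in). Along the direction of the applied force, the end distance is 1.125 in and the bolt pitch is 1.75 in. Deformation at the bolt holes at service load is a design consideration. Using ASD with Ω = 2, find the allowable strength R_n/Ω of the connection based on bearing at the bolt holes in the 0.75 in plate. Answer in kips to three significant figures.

Per bolt r_n = 1.2 l_c t F_u ≤ 2.4 d t F_u; upper limit = 2.4 × 0.5 × 0.75 × 70 = 63 kips.
Edge bolt: l_c = 1.125 − 0.5625/2 = 0.8438 in → 1.2 × 0.8438 × 0.75 × 70 = 53.16 → r_n = 53.16 kips.
Interior bolts: l_c = 1.75 − 0.5625 = 1.188 in → 1.2 × 1.188 × 0.75 × 70 = 74.81 → r_n = 63 kips.
R_n = 1 × 53.16 + 2 × 63 = 179.2 kips.
Allowable strength R_n/Ω = 179.2 / 2 = 89.6 kips.

89.6 kips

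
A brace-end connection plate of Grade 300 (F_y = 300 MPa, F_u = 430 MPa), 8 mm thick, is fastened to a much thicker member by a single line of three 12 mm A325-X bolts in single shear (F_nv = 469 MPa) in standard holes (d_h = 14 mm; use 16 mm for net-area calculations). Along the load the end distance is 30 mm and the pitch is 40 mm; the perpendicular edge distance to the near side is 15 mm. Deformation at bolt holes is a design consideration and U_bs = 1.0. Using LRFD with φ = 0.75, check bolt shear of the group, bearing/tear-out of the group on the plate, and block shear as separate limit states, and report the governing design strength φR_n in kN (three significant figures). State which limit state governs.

119 kN (bolt shear governs)

Bolt shear: A_b = π·12²/4 = 113.1 mm²; R_n = 469 × 113.1 × 3 × 1 / 1000 = 159.1 kN → 0.75 × 159.1 = 119 kN.
Bearing: edge l_c = 23, r_n = 94.94 kN; interior l_c = 26, r_n = 99.07 kN; R_n = 94.94 + 2·99.07 = 293.1 kN → 220 kN.
Block shear: A_gv = 880, A_nv = 560, A_nt = 56 mm²; R_n = min(0.6F_uA_nv, 0.6F_yA_gv) + U_bs·F_u·A_nt = 168.6 kN → 126 kN.
Bolt shear governs: 119 kN.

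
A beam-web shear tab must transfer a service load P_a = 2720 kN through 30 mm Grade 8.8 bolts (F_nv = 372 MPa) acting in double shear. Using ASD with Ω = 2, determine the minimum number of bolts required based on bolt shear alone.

11 bolts

A_b = π·30²/4 = 706.9 mm².
Per-bolt allowable strength R_n/Ω = 372 × 706.9 × 2 / 1000 / 2 = 263 kN.
n ≥ 2720 / 263 = 10.34 → use 11 bolts.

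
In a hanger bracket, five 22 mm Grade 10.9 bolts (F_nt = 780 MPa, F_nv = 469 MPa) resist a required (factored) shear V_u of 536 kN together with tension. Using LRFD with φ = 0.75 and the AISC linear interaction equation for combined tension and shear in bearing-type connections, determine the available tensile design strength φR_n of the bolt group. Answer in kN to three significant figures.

A_b = π·22²/4 = 380.1 mm²; f_rv = 536 × 1000 / (5 × 380.1) = 282 MPa.
F'_nt = 1.3 F_nt − (F_nt / φF_nv) f_rv = 1.3·780 − (780/(0.75·469))·282 = 388.7 MPa, capped at F_nt → F'_nt = 388.7 MPa.
R_n = F'_nt · A_b · n = 388.7 × 380.1 × 5 / 1000 = 738.7 kN.
Design strength φR_n = 0.75 × 738.7 = 554 kN.

554 kN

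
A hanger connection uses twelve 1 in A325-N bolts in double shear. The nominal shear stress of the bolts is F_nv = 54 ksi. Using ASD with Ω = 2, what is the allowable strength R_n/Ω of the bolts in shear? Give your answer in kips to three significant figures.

A_b = π × 1² / 4 = 0.7854 in².
R_n = F_nv · A_b · n · n_s = 54 × 0.7854 × 12 × 2 = 1018 kips.
Allowable strength R_n/Ω = 1018 / 2 = 509 kips.

509 kips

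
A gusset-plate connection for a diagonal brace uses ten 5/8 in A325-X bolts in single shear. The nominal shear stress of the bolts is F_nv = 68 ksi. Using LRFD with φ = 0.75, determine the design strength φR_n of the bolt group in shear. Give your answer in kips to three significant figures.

156 kips

A_b = π × 0.625² / 4 = 0.3068 in².
R_n = F_nv · A_b · n · n_s = 68 × 0.3068 × 10 × 1 = 208.6 kips.
Design strength φR_n = 0.75 × 208.6 = 156 kips.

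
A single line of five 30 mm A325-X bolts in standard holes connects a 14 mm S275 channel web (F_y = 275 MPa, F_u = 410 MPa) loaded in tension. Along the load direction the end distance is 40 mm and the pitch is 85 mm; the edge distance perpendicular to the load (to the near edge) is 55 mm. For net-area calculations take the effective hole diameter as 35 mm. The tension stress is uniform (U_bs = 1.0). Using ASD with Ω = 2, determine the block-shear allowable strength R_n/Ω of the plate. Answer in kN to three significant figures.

491 kN

Shear plane L_v = 40 + 4·85 = 380 mm; A_gv = 380 × 14 = 5320 mm².
A_nv = (380 − 4.5·35) × 14 = 3115 mm².
A_nt = (55 − 0.5·35) × 14 = 525 mm².
0.6 F_u A_nv = 766.3 kN; 0.6 F_y A_gv = 877.8 kN → shear rupture governs the shear term.
R_n = 766.3 + 1.0 × 410 × 525 / 1000 = 981.5 kN.
Allowable strength R_n/Ω = 981.5 / 2 = 491 kN.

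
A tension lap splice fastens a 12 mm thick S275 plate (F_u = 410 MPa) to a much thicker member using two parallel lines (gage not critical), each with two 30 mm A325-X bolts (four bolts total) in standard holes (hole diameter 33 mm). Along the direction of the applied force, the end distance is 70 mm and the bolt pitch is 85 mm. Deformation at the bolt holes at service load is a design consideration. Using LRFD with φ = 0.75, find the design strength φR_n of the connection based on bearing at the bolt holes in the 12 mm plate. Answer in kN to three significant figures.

Per bolt r_n = 1.2 l_c t F_u ≤ 2.4 d t F_u; upper limit = 2.4 × 30 × 12 × 410 / 1000 = 354.2 kN.
Edge bolt: l_c = 70 − 33/2 = 53.5 mm → 1.2 × 53.5 × 12 × 410 / 1000 = 315.9 → r_n = 315.9 kN.
Interior bolts: l_c = 85 − 33 = 52 mm → 1.2 × 52 × 12 × 410 / 1000 = 307 → r_n = 307 kN.
R_n = 2 × 315.9 + 2 × 307 = 1246 kN.
Design strength φR_n = 0.75 × 1246 = 934 kN.

934 kN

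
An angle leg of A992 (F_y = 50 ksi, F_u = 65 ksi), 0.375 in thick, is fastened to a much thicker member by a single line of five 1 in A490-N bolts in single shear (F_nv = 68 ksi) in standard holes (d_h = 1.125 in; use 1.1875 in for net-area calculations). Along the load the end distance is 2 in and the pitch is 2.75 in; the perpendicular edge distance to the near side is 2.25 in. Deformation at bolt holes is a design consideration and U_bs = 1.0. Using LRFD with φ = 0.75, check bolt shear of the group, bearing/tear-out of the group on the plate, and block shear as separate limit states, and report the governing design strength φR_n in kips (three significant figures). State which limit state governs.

114 kips (block shear governs)

Bolt shear: A_b = π·1²/4 = 0.7854 in²; R_n = 68 × 0.7854 × 5 × 1 = 267 kips → 0.75 × 267 = 200 kips.
Bearing: edge l_c = 1.438, r_n = 42.05 kips; interior l_c = 1.625, r_n = 47.53 kips; R_n = 42.05 + 4·47.53 = 232.2 kips → 174 kips.
Block shear: A_gv = 4.875, A_nv = 2.871, A_nt = 0.6211 in²; R_n = min(0.6F_uA_nv, 0.6F_yA_gv) + U_bs·F_u·A_nt = 152.3 kips → 114 kips.
Block shear governs: 114 kips.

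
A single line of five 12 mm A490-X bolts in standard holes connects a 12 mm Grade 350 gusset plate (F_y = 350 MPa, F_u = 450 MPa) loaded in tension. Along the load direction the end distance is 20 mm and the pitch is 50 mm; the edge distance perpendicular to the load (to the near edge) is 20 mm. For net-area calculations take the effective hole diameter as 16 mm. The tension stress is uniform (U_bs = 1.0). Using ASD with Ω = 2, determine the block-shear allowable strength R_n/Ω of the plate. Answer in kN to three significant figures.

272 kN

Shear plane L_v = 20 + 4·50 = 220 mm; A_gv = 220 × 12 = 2640 mm².
A_nv = (220 − 4.5·16) × 12 = 1776 mm².
A_nt = (20 − 0.5·16) × 12 = 144 mm².
0.6 F_u A_nv = 479.5 kN; 0.6 F_y A_gv = 554.4 kN → shear rupture governs the shear term.
R_n = 479.5 + 1.0 × 450 × 144 / 1000 = 544.3 kN.
Allowable strength R_n/Ω = 544.3 / 2 = 272 kN.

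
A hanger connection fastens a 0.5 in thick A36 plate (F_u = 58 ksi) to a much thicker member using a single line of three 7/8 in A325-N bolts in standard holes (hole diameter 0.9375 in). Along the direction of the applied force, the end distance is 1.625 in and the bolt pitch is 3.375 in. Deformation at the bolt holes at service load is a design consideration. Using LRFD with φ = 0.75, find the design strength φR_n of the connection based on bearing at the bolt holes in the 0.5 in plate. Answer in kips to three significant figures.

Per bolt r_n = 1.2 l_c t F_u ≤ 2.4 d t F_u; upper limit = 2.4 × 0.875 × 0.5 × 58 = 60.9 kips.
Edge bolt: l_c = 1.625 − 0.9375/2 = 1.156 in → 1.2 × 1.156 × 0.5 × 58 = 40.24 → r_n = 40.24 kips.
Interior bolts: l_c = 3.375 − 0.9375 = 2.438 in → 1.2 × 2.438 × 0.5 × 58 = 84.82 → r_n = 60.9 kips.
R_n = 1 × 40.24 + 2 × 60.9 = 162 kips.
Design strength φR_n = 0.75 × 162 = 122 kips.

122 kips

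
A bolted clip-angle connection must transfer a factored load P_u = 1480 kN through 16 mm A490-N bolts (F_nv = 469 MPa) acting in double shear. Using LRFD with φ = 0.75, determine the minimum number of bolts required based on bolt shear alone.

11 bolts

A_b = π·16²/4 = 201.1 mm².
Per-bolt design strength φR_n = 0.75 × 469 × 201.1 × 2 / 1000 = 141.4 kN.
n ≥ 1480 / 141.4 = 10.46 → use 11 bolts.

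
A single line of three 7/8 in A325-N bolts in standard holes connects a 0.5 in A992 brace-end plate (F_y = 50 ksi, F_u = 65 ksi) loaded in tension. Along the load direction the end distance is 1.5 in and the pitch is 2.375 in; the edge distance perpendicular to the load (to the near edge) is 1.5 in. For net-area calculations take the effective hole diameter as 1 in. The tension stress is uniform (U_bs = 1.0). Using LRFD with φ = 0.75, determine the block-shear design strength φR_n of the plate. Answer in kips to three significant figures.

Shear plane L_v = 1.5 + 2·2.375 = 6.25 in; A_gv = 6.25 × 0.5 = 3.125 in².
A_nv = (6.25 − 2.5·1) × 0.5 = 1.875 in².
A_nt = (1.5 − 0.5·1) × 0.5 = 0.5 in².
0.6 F_u A_nv = 73.12 kips; 0.6 F_y A_gv = 93.75 kips → shear rupture governs the shear term.
R_n = 73.12 + 1.0 × 65 × 0.5 = 105.6 kips.
Design strength φR_n = 0.75 × 105.6 = 79.2 kips.

79.2 kips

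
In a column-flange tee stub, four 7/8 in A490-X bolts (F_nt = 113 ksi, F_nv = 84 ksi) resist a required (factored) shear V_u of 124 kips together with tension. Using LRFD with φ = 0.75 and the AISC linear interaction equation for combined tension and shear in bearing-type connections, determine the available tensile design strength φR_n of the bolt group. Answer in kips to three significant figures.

A_b = π·0.875²/4 = 0.6013 in²; f_rv = 124 / (4 × 0.6013) = 51.55 ksi.
F'_nt = 1.3 F_nt − (F_nt / φF_nv) f_rv = 1.3·113 − (113/(0.75·84))·51.55 = 54.43 ksi, capped at F_nt → F'_nt = 54.43 ksi.
R_n = F'_nt · A_b · n = 54.43 × 0.6013 × 4 = 130.9 kips.
Design strength φR_n = 0.75 × 130.9 = 98.2 kips.

98.2 kips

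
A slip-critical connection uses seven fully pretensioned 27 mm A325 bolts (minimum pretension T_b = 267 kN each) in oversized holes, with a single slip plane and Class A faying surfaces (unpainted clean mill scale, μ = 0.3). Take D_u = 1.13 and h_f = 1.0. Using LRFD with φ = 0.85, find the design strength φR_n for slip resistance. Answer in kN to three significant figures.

539 kN

R_n = μ · D_u · h_f · T_b · n_s · n_b = 0.3 × 1.13 × 1.0 × 267 × 1 × 7 = 633.6 kN.
Design strength φR_n = 0.85 × 633.6 = 539 kN.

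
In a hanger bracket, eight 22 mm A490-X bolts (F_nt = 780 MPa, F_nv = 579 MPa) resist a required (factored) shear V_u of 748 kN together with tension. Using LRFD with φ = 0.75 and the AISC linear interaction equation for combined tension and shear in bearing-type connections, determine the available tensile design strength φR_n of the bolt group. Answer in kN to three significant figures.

A_b = π·22²/4 = 380.1 mm²; f_rv = 748 × 1000 / (8 × 380.1) = 246 MPa.
F'_nt = 1.3 F_nt − (F_nt / φF_nv) f_rv = 1.3·780 − (780/(0.75·579))·246 = 572.2 MPa, capped at F_nt → F'_nt = 572.2 MPa.
R_n = F'_nt · A_b · n = 572.2 × 380.1 × 8 / 1000 = 1740 kN.
Design strength φR_n = 0.75 × 1740 = 1310 kN.

1310 kN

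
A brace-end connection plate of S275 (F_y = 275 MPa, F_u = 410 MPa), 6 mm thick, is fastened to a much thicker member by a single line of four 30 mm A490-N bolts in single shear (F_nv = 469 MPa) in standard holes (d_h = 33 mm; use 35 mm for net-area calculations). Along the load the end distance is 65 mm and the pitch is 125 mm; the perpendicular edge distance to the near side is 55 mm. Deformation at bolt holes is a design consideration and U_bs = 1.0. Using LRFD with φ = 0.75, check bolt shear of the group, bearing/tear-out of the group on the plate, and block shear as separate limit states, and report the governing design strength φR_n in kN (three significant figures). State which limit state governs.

Bolt shear: A_b = π·30²/4 = 706.9 mm²; R_n = 469 × 706.9 × 4 × 1 / 1000 = 1326 kN → 0.75 × 1326 = 995 kN.
Bearing: edge l_c = 48.5, r_n = 143.2 kN; interior l_c = 92, r_n = 177.1 kN; R_n = 143.2 + 3·177.1 = 674.5 kN → 506 kN.
Block shear: A_gv = 2640, A_nv = 1905, A_nt = 225 mm²; R_n = min(0.6F_uA_nv, 0.6F_yA_gv) + U_bs·F_u·A_nt = 527.9 kN → 396 kN.
Block shear governs: 396 kN.

396 kN (block shear governs)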